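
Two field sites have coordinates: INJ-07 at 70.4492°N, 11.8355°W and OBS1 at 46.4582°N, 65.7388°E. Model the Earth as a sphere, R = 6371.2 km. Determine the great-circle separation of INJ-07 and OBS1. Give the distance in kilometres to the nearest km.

4769 km

Δφ = -23.9910°,  Δλ = 77.5743°
a = sin²(Δφ/2) + cos φ₁ cos φ₂ sin²(Δλ/2) = 0.133658
c = 2·arcsin(√a) = 0.748540 rad = 42.8882°
d = R·c = 6371.2 × 0.748540 = 4769.1 km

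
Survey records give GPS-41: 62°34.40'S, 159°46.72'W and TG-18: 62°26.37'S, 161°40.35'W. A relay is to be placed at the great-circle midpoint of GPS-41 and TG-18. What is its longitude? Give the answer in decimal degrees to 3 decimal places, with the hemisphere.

160.728°W

GPS-41: φ = -62.57333°, λ = -159.77867°
TG-18: φ = -62.43950°, λ = -161.67250°
Bx = cos φ₂ cos Δλ = 0.462432,  By = cos φ₂ sin Δλ = -0.015291
φₘ = atan2(sin φ₁ + sin φ₂, √((cos φ₁ + Bx)² + By²)) = -62.50962°
λₘ = λ₁ + atan2(By, cos φ₁ + Bx) = -160.72771°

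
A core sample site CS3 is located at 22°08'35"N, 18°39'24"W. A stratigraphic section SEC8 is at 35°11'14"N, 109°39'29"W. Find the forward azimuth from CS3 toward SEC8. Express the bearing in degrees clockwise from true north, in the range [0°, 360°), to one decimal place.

303.4°

CS3: φ = +22.14306°, λ = -18.65667°
SEC8: φ = +35.18722°, λ = -109.65806°
Δλ = -91.0014°
y = sin Δλ · cos φ₂ = -0.817149
x = cos φ₁ sin φ₂ − sin φ₁ cos φ₂ cos Δλ = 0.539133
θ = atan2(y, x) = -56.5842° → 303.4158° (mod 360°)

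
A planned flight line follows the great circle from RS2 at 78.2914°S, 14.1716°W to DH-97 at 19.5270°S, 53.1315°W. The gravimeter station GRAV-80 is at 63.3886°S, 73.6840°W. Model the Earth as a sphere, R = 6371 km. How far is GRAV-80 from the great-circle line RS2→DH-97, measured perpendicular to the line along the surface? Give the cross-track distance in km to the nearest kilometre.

1659 km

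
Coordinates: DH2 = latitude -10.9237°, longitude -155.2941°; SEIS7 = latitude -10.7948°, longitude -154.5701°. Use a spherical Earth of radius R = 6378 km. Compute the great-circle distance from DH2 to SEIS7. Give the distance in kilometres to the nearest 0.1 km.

Δφ = 0.1289°,  Δλ = 0.7240°
a = sin²(Δφ/2) + cos φ₁ cos φ₂ sin²(Δλ/2) = 0.000040
c = 2·arcsin(√a) = 0.012612 rad = 0.7226°
d = R·c = 6378 × 0.012612 = 80.4 km

80.4 km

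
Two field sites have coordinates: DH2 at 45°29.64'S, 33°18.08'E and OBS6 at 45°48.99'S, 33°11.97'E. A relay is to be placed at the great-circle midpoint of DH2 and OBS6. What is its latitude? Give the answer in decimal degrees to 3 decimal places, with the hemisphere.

DH2: φ = -45.49400°, λ = +33.30133°
OBS6: φ = -45.81650°, λ = +33.19950°
Bx = cos φ₂ cos Δλ = 0.696958,  By = cos φ₂ sin Δλ = -0.001239
φₘ = atan2(sin φ₁ + sin φ₂, √((cos φ₁ + Bx)² + By²)) = -45.65526°
λₘ = λ₁ + atan2(By, cos φ₁ + Bx) = 33.25056°

45.655°S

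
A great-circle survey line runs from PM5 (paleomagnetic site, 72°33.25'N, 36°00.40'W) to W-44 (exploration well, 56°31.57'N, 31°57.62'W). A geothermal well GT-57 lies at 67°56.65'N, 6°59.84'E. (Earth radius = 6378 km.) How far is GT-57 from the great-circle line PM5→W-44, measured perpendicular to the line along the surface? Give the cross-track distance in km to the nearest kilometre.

PM5: φ = +72.55417°, λ = -36.00667°
W-44: φ = +56.52617°, λ = -31.96033°
GT-57: φ = +67.94417°, λ = +6.99733°
δ₁₃ = central angle PM5→GT-57 = 0.259511 rad  (haversine)
θ₁₃ = bearing PM5→GT-57 = 86.451°,  θ₁₂ = bearing PM5→W-44 = 171.939°
dₓₜ = R·arcsin(sin δ₁₃ · sin(θ₁₃ − θ₁₂)) = 6378·arcsin(0.25661·sin(-85.487°)) = -1649.915 km
|dₓₜ| = 1649.915 km

1650 km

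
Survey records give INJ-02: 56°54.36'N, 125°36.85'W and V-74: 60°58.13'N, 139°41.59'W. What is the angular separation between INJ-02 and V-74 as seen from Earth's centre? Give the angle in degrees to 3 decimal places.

8.299°

INJ-02: φ = +56.90600°, λ = -125.61417°
V-74: φ = +60.96883°, λ = -139.69317°
Δφ = 4.0628°,  Δλ = -14.0790°
a = sin²(Δφ/2) + cos φ₁ cos φ₂ sin²(Δλ/2) = 0.005236
c = 2·arcsin(√a) = 0.144850 rad = 8.2993°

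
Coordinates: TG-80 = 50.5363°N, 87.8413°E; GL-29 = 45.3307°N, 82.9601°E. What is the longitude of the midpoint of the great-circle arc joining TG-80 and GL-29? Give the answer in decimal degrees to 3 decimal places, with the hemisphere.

Bx = cos φ₂ cos Δλ = 0.700464,  By = cos φ₂ sin Δλ = -0.059819
φₘ = atan2(sin φ₁ + sin φ₂, √((cos φ₁ + Bx)² + By²)) = 47.95930°
λₘ = λ₁ + atan2(By, cos φ₁ + Bx) = 85.27769°

85.278°E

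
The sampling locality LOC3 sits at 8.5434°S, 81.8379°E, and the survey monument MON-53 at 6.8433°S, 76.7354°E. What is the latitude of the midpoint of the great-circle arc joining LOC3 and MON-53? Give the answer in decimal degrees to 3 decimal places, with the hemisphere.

7.701°S

Bx = cos φ₂ cos Δλ = 0.988941,  By = cos φ₂ sin Δλ = -0.088304
φₘ = atan2(sin φ₁ + sin φ₂, √((cos φ₁ + Bx)² + By²)) = -7.70089°
λₘ = λ₁ + atan2(By, cos φ₁ + Bx) = 79.28153°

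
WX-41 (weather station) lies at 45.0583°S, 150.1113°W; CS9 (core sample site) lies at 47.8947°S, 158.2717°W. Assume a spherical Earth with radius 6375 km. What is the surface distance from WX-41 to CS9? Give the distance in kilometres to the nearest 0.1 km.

Δφ = -2.8364°,  Δλ = -8.1604°
a = sin²(Δφ/2) + cos φ₁ cos φ₂ sin²(Δλ/2) = 0.003010
c = 2·arcsin(√a) = 0.109789 rad = 6.2905°
d = R·c = 6375 × 0.109789 = 699.9 km

699.9 km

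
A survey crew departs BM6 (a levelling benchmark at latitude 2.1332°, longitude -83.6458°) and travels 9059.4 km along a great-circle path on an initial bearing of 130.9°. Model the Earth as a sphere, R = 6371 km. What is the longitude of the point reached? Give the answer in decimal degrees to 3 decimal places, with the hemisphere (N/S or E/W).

6.624°W

δ = d/R = 9059.4/6371 = 1.421975 rad
φ₂ = arcsin(sin φ₁ cos δ + cos φ₁ sin δ cos θ)
   = arcsin(0.03722·0.14827 + 0.99931·0.98895·-0.65474) = -39.90643°
λ₂ = λ₁ + atan2(sin θ sin δ cos φ₁, cos δ − sin φ₁ sin φ₂) = -6.62386°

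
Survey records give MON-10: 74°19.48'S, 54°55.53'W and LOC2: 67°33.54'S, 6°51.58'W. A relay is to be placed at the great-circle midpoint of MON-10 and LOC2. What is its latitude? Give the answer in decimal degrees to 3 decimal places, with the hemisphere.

72.441°S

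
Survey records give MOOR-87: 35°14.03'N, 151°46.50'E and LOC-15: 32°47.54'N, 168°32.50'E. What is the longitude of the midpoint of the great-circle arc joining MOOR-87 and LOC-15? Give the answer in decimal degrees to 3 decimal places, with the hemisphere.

MOOR-87: φ = +35.23383°, λ = +151.77500°
LOC-15: φ = +32.79233°, λ = +168.54167°
Bx = cos φ₂ cos Δλ = 0.804901,  By = cos φ₂ sin Δλ = 0.242503
φₘ = atan2(sin φ₁ + sin φ₂, √((cos φ₁ + Bx)² + By²)) = 34.29899°
λₘ = λ₁ + atan2(By, cos φ₁ + Bx) = 160.27976°

160.280°E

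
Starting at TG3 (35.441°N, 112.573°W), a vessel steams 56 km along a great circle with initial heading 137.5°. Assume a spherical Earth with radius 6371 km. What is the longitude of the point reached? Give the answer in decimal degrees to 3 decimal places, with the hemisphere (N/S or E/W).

112.157°W

δ = d/R = 56/6371 = 0.008790 rad
φ₂ = arcsin(sin φ₁ cos δ + cos φ₁ sin δ cos θ)
   = arcsin(0.57986·0.99996 + 0.81471·0.00879·-0.73728) = 35.06898°
λ₂ = λ₁ + atan2(sin θ sin δ cos φ₁, cos δ − sin φ₁ sin φ₂) = -112.15729°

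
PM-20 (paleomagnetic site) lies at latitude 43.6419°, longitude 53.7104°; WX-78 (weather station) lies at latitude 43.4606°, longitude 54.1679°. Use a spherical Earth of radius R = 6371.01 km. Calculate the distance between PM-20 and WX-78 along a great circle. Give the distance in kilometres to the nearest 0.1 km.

42.0 km

Δφ = -0.1813°,  Δλ = 0.4575°
a = sin²(Δφ/2) + cos φ₁ cos φ₂ sin²(Δλ/2) = 0.000011
c = 2·arcsin(√a) = 0.006596 rad = 0.3779°
d = R·c = 6371.01 × 0.006596 = 42.0 km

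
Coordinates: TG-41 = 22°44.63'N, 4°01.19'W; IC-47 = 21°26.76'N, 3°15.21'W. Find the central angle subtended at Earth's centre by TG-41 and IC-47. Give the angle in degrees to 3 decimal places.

1.479°

TG-41: φ = +22.74383°, λ = -4.01983°
IC-47: φ = +21.44600°, λ = -3.25350°
Δφ = -1.2978°,  Δλ = 0.7663°
a = sin²(Δφ/2) + cos φ₁ cos φ₂ sin²(Δλ/2) = 0.000167
c = 2·arcsin(√a) = 0.025820 rad = 1.4794°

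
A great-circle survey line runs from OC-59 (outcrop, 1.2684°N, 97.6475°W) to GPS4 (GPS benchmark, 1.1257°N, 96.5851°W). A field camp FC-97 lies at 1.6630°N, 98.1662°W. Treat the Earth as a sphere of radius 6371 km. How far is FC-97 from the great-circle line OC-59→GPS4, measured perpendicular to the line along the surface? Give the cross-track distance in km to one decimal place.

δ₁₃ = central angle OC-59→FC-97 = 0.011373 rad  (haversine)
θ₁₃ = bearing OC-59→FC-97 = 307.277°,  θ₁₂ = bearing OC-59→GPS4 = 97.640°
dₓₜ = R·arcsin(sin δ₁₃ · sin(θ₁₃ − θ₁₂)) = 6371·arcsin(0.01137·sin(209.637°)) = -35.828 km
|dₓₜ| = 35.828 km

35.8 km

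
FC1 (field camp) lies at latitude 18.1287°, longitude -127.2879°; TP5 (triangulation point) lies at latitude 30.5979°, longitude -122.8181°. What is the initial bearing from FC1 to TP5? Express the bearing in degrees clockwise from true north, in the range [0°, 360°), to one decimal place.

Δλ = 4.4698°
y = sin Δλ · cos φ₂ = 0.067082
x = cos φ₁ sin φ₂ − sin φ₁ cos φ₂ cos Δλ = 0.216729
θ = atan2(y, x) = 17.1984° → 17.1984° (mod 360°)

17.2°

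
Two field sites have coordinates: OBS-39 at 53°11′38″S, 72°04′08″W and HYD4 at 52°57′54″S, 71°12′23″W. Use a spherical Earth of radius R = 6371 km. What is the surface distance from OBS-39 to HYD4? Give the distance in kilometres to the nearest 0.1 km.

OBS-39: φ = -53.19389°, λ = -72.06889°
HYD4: φ = -52.96500°, λ = -71.20639°
Δφ = 0.2289°,  Δλ = 0.8625°
a = sin²(Δφ/2) + cos φ₁ cos φ₂ sin²(Δλ/2) = 0.000024
c = 2·arcsin(√a) = 0.009886 rad = 0.5664°
d = R·c = 6371 × 0.009886 = 63.0 km

63.0 km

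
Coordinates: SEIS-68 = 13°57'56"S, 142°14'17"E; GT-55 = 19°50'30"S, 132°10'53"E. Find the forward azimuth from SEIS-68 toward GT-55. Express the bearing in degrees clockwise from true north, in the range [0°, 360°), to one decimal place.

237.2°

SEIS-68: φ = -13.96556°, λ = +142.23806°
GT-55: φ = -19.84167°, λ = +132.18139°
Δλ = -10.0567°
y = sin Δλ · cos φ₂ = -0.164256
x = cos φ₁ sin φ₂ − sin φ₁ cos φ₂ cos Δλ = -0.105866
θ = atan2(y, x) = -122.8025° → 237.1975° (mod 360°)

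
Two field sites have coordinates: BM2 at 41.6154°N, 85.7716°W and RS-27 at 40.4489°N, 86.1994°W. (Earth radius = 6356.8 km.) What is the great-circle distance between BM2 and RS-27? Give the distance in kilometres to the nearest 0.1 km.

134.3 km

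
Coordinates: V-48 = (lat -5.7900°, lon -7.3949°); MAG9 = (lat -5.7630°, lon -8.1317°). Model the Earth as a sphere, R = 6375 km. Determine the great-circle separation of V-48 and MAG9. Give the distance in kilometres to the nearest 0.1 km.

81.6 km

Δφ = 0.0270°,  Δλ = -0.7368°
a = sin²(Δφ/2) + cos φ₁ cos φ₂ sin²(Δλ/2) = 0.000041
c = 2·arcsin(√a) = 0.012803 rad = 0.7336°
d = R·c = 6375 × 0.012803 = 81.6 km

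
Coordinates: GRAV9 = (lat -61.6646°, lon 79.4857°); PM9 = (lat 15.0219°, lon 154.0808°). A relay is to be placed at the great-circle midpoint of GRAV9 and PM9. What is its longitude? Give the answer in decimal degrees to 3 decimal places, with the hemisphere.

131.344°E

Bx = cos φ₂ cos Δλ = 0.256561,  By = cos φ₂ sin Δλ = 0.931127
φₘ = atan2(sin φ₁ + sin φ₂, √((cos φ₁ + Bx)² + By²)) = -27.67836°
λₘ = λ₁ + atan2(By, cos φ₁ + Bx) = 131.34396°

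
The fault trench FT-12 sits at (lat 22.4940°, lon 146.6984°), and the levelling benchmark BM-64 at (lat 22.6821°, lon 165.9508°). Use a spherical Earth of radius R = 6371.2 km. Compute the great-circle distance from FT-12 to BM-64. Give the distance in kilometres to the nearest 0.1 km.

1975.3 km

Δφ = 0.1881°,  Δλ = 19.2524°
a = sin²(Δφ/2) + cos φ₁ cos φ₂ sin²(Δλ/2) = 0.023840
c = 2·arcsin(√a) = 0.310042 rad = 17.7641°
d = R·c = 6371.2 × 0.310042 = 1975.3 km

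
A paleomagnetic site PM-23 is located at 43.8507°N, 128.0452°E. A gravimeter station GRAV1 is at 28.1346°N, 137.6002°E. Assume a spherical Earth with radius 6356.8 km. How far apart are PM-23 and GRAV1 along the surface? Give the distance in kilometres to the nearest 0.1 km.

1940.0 km

Δφ = -15.7161°,  Δλ = 9.5550°
a = sin²(Δφ/2) + cos φ₁ cos φ₂ sin²(Δλ/2) = 0.023103
c = 2·arcsin(√a) = 0.305179 rad = 17.4855°
d = R·c = 6356.8 × 0.305179 = 1940.0 km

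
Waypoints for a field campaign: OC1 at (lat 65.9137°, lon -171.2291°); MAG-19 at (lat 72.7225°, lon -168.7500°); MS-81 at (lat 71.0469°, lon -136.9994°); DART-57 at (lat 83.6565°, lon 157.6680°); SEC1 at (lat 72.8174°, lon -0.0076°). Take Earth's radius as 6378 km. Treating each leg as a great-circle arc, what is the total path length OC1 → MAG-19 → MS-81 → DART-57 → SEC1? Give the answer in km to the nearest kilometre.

OC1→MAG-19: c = 0.119789 rad, d = 764.01 km
MAG-19→MS-81: c = 0.172631 rad, d = 1101.04 km
MS-81→DART-57: c = 0.301234 rad, d = 1921.27 km
DART-57→SEC1: c = 0.404435 rad, d = 2579.49 km
Total = 764.01 + 1101.04 + 1921.27 + 2579.49 = 6365.81 km

6366 km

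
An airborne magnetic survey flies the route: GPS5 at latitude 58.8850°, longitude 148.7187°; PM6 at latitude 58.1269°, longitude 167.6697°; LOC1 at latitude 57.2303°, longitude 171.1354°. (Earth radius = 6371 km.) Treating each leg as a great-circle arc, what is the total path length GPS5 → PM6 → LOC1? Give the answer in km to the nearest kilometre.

GPS5→PM6: c = 0.172713 rad, d = 1100.36 km
PM6→LOC1: c = 0.035922 rad, d = 228.86 km
Total = 1100.36 + 228.86 = 1329.22 km

1329 km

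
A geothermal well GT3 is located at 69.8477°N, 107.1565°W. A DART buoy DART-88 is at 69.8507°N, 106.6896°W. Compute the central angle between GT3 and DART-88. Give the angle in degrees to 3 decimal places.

0.161°

Δφ = 0.0030°,  Δλ = 0.4669°
a = sin²(Δφ/2) + cos φ₁ cos φ₂ sin²(Δλ/2) = 0.000002
c = 2·arcsin(√a) = 0.002808 rad = 0.1609°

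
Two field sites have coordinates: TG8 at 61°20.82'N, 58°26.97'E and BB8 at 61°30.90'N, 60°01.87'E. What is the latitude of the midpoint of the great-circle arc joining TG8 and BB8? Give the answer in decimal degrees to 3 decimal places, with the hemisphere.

TG8: φ = +61.34700°, λ = +58.44950°
BB8: φ = +61.51500°, λ = +60.03117°
Bx = cos φ₂ cos Δλ = 0.476747,  By = cos φ₂ sin Δλ = 0.013164
φₘ = atan2(sin φ₁ + sin φ₂, √((cos φ₁ + Bx)² + By²)) = 61.43329°
λₘ = λ₁ + atan2(By, cos φ₁ + Bx) = 59.23820°

61.433°N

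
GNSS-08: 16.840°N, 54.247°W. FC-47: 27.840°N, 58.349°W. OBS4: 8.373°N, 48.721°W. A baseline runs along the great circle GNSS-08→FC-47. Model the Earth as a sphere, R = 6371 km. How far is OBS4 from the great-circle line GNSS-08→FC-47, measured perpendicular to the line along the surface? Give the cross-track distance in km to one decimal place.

δ₁₃ = central angle GNSS-08→OBS4 = 0.175152 rad  (haversine)
θ₁₃ = bearing GNSS-08→OBS4 = 146.857°,  θ₁₂ = bearing GNSS-08→FC-47 = 341.718°
dₓₜ = R·arcsin(sin δ₁₃ · sin(θ₁₃ − θ₁₂)) = 6371·arcsin(0.17426·sin(-194.861°)) = 284.834 km
|dₓₜ| = 284.834 km

284.8 km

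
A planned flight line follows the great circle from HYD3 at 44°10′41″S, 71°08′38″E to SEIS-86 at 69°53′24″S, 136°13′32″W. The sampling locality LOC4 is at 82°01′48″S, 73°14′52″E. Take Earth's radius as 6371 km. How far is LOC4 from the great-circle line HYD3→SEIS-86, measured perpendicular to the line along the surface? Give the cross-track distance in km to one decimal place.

655.7 km

HYD3: φ = -44.17806°, λ = +71.14389°
SEIS-86: φ = -69.89000°, λ = -136.22556°
LOC4: φ = -82.03000°, λ = +73.24778°
δ₁₃ = central angle HYD3→LOC4 = 0.660750 rad  (haversine)
θ₁₃ = bearing HYD3→LOC4 = 179.525°,  θ₁₂ = bearing HYD3→SEIS-86 = 169.887°
dₓₜ = R·arcsin(sin δ₁₃ · sin(θ₁₃ − θ₁₂)) = 6371·arcsin(0.61371·sin(9.637°)) = 655.729 km
|dₓₜ| = 655.729 km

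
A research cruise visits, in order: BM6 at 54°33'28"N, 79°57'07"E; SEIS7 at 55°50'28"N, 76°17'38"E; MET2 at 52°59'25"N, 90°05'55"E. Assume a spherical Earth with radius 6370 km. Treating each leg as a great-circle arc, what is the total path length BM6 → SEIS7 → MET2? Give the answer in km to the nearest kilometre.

1218 km

BM6: φ = +54.55778°, λ = +79.95194°
SEIS7: φ = +55.84111°, λ = +76.29389°
MET2: φ = +52.99028°, λ = +90.09861°
BM6→SEIS7: c = 0.042763 rad, d = 272.40 km
SEIS7→MET2: c = 0.148464 rad, d = 945.72 km
Total = 272.40 + 945.72 = 1218.12 km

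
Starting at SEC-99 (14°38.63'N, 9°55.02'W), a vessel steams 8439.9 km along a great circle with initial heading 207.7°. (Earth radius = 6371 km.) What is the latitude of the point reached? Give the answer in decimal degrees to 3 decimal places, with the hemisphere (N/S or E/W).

SEC-99: φ = +14.64383°, λ = -9.91700°
δ = d/R = 8439.9/6371 = 1.324737 rad
φ₂ = arcsin(sin φ₁ cos δ + cos φ₁ sin δ cos θ)
   = arcsin(0.25281·0.24358 + 0.96752·0.96988·-0.88539) = -50.28662°
λ₂ = λ₁ + atan2(sin θ sin δ cos φ₁, cos δ − sin φ₁ sin φ₂) = -54.79498°

50.287°S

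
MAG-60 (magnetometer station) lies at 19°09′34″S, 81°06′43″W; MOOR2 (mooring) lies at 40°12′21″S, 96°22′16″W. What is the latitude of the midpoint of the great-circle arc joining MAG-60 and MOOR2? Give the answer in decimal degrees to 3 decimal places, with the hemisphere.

MAG-60: φ = -19.15944°, λ = -81.11194°
MOOR2: φ = -40.20583°, λ = -96.37111°
Bx = cos φ₂ cos Δλ = 0.736805,  By = cos φ₂ sin Δλ = -0.201003
φₘ = atan2(sin φ₁ + sin φ₂, √((cos φ₁ + Bx)² + By²)) = -29.89984°
λₘ = λ₁ + atan2(By, cos φ₁ + Bx) = -87.92895°

29.900°S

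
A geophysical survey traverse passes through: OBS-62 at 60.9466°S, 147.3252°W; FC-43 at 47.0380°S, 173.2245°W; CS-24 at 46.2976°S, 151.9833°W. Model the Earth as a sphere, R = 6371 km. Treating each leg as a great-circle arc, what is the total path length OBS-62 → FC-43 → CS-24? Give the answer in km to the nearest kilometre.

3883 km

OBS-62→FC-43: c = 0.355594 rad, d = 2265.49 km
FC-43→CS-24: c = 0.253950 rad, d = 1617.92 km
Total = 2265.49 + 1617.92 = 3883.41 km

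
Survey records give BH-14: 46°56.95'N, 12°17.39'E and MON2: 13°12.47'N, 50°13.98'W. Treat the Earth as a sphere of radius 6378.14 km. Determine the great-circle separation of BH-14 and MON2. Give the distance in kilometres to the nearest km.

6872 km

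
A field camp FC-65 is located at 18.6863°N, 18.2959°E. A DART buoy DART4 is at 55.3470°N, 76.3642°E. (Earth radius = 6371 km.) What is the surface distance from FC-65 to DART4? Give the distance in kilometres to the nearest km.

Δφ = 36.6607°,  Δλ = 58.0683°
a = sin²(Δφ/2) + cos φ₁ cos φ₂ sin²(Δλ/2) = 0.225780
c = 2·arcsin(√a) = 0.990299 rad = 56.7399°
d = R·c = 6371 × 0.990299 = 6309.2 km

6309 km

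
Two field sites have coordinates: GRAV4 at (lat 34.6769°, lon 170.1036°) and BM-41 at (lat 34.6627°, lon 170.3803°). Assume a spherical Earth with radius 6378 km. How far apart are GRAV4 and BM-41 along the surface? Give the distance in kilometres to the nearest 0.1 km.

25.4 km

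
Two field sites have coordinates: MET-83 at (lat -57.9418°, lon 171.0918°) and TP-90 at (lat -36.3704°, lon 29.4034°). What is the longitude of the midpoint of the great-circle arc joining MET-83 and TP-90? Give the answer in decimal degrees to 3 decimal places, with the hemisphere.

69.651°E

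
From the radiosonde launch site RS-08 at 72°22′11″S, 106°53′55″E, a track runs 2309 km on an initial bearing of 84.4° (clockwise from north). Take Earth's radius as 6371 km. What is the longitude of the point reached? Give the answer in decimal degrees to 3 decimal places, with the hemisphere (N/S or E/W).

155.037°E

RS-08: φ = -72.36972°, λ = +106.89861°
δ = d/R = 2309/6371 = 0.362423 rad
φ₂ = arcsin(sin φ₁ cos δ + cos φ₁ sin δ cos θ)
   = arcsin(-0.95303·0.93504 + 0.30287·0.35454·0.09758) = -61.72010°
λ₂ = λ₁ + atan2(sin θ sin δ cos φ₁, cos δ − sin φ₁ sin φ₂) = 155.03663°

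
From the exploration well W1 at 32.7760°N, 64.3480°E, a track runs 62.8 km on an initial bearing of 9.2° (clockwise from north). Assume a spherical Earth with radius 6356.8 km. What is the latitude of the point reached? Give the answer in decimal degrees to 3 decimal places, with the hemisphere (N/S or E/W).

33.335°N

δ = d/R = 62.8/6356.8 = 0.009879 rad
φ₂ = arcsin(sin φ₁ cos δ + cos φ₁ sin δ cos θ)
   = arcsin(0.54136·0.99995 + 0.84079·0.00988·0.98714) = 33.33471°
λ₂ = λ₁ + atan2(sin θ sin δ cos φ₁, cos δ − sin φ₁ sin φ₂) = 64.45632°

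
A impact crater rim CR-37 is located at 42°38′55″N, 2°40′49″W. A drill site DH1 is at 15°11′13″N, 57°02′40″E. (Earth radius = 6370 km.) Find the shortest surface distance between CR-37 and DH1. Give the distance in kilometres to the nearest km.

CR-37: φ = +42.64861°, λ = -2.68028°
DH1: φ = +15.18694°, λ = +57.04444°
Δφ = -27.4617°,  Δλ = 59.7247°
a = sin²(Δφ/2) + cos φ₁ cos φ₂ sin²(Δλ/2) = 0.232324
c = 2·arcsin(√a) = 1.005873 rad = 57.6323°
d = R·c = 6370 × 1.005873 = 6407.4 km

6407 km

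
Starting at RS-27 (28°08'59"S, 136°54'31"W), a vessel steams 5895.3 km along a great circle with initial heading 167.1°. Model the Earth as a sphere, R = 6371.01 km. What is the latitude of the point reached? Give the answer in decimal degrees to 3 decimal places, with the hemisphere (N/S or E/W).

RS-27: φ = -28.14972°, λ = -136.90861°
δ = d/R = 5895.3/6371.01 = 0.925332 rad
φ₂ = arcsin(sin φ₁ cos δ + cos φ₁ sin δ cos θ)
   = arcsin(-0.47178·0.60157 + 0.88172·0.79882·-0.97476) = -76.01629°
λ₂ = λ₁ + atan2(sin θ sin δ cos φ₁, cos δ − sin φ₁ sin φ₂) = -89.34657°

76.016°S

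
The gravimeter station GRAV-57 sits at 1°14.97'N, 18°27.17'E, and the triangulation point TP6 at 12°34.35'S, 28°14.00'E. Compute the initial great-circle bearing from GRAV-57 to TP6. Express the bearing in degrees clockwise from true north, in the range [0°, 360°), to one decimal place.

145.2°

GRAV-57: φ = +1.24950°, λ = +18.45283°
TP6: φ = -12.57250°, λ = +28.23333°
Δλ = 9.7805°
y = sin Δλ · cos φ₂ = 0.165801
x = cos φ₁ sin φ₂ − sin φ₁ cos φ₂ cos Δλ = -0.238597
θ = atan2(y, x) = 145.2046° → 145.2046° (mod 360°)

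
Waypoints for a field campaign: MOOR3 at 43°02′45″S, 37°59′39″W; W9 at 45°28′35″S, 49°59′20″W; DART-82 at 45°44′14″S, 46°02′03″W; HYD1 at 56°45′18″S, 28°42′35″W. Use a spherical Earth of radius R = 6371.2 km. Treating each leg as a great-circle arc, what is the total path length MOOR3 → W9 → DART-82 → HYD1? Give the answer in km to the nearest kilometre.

3010 km

MOOR3: φ = -43.04583°, λ = -37.99417°
W9: φ = -45.47639°, λ = -49.98889°
DART-82: φ = -45.73722°, λ = -46.03417°
HYD1: φ = -56.75500°, λ = -28.70972°
MOOR3→W9: c = 0.155643 rad, d = 991.63 km
W9→DART-82: c = 0.048496 rad, d = 308.98 km
DART-82→HYD1: c = 0.268351 rad, d = 1709.72 km
Total = 991.63 + 308.98 + 1709.72 = 3010.33 km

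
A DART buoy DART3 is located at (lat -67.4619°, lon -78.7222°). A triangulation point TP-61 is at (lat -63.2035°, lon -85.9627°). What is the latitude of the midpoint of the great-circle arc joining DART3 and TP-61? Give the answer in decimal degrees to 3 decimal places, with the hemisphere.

Bx = cos φ₂ cos Δλ = 0.447228,  By = cos φ₂ sin Δλ = -0.056819
φₘ = atan2(sin φ₁ + sin φ₂, √((cos φ₁ + Bx)² + By²)) = -65.37579°
λₘ = λ₁ + atan2(By, cos φ₁ + Bx) = -82.63591°

65.376°S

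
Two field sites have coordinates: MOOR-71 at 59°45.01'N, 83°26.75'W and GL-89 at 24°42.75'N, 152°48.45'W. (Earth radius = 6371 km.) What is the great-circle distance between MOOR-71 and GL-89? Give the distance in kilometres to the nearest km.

6505 km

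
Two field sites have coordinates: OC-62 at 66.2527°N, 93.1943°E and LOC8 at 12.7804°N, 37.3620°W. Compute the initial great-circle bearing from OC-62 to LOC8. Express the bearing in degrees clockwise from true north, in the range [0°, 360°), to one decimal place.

Δλ = -130.5563°
y = sin Δλ · cos φ₂ = -0.740944
x = cos φ₁ sin φ₂ − sin φ₁ cos φ₂ cos Δλ = 0.669483
θ = atan2(y, x) = -47.9005° → 312.0995° (mod 360°)

312.1°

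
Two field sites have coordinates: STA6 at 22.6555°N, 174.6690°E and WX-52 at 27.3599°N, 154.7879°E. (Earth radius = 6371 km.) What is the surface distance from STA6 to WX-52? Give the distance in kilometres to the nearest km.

2068 km

Δφ = 4.7044°,  Δλ = -19.8811°
a = sin²(Δφ/2) + cos φ₁ cos φ₂ sin²(Δλ/2) = 0.026109
c = 2·arcsin(√a) = 0.324586 rad = 18.5974°
d = R·c = 6371 × 0.324586 = 2067.9 km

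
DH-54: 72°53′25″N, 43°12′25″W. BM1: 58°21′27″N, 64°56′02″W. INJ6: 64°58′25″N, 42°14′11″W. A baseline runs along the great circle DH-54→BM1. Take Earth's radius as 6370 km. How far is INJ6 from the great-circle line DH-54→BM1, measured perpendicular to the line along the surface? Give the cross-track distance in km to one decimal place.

622.3 km

DH-54: φ = +72.89028°, λ = -43.20694°
BM1: φ = +58.35750°, λ = -64.93389°
INJ6: φ = +64.97361°, λ = -42.23639°
δ₁₃ = central angle DH-54→INJ6 = 0.138301 rad  (haversine)
θ₁₃ = bearing DH-54→INJ6 = 177.021°,  θ₁₂ = bearing DH-54→BM1 = 222.049°
dₓₜ = R·arcsin(sin δ₁₃ · sin(θ₁₃ − θ₁₂)) = 6370·arcsin(0.13786·sin(-45.029°)) = -622.263 km
|dₓₜ| = 622.263 km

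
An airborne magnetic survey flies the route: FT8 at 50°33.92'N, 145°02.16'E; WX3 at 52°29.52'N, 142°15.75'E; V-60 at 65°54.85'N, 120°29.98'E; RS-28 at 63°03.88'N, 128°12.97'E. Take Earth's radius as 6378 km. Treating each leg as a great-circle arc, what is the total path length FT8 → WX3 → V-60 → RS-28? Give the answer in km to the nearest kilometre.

FT8: φ = +50.56533°, λ = +145.03600°
WX3: φ = +52.49200°, λ = +142.26250°
V-60: φ = +65.91417°, λ = +120.49967°
RS-28: φ = +63.06467°, λ = +128.21617°
FT8→WX3: c = 0.045134 rad, d = 287.86 km
WX3→V-60: c = 0.301218 rad, d = 1921.17 km
V-60→RS-28: c = 0.076314 rad, d = 486.73 km
Total = 287.86 + 1921.17 + 486.73 = 2695.76 km

2696 km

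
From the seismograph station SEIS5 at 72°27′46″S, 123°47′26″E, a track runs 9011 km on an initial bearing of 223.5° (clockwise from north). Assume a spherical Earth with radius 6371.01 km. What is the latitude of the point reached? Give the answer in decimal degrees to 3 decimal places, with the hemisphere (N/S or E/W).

21.374°S

SEIS5: φ = -72.46278°, λ = +123.79056°
δ = d/R = 9011/6371.01 = 1.414375 rad
φ₂ = arcsin(sin φ₁ cos δ + cos φ₁ sin δ cos θ)
   = arcsin(-0.95352·0.15578 + 0.30133·0.98779·-0.72537) = -21.37364°
λ₂ = λ₁ + atan2(sin θ sin δ cos φ₁, cos δ − sin φ₁ sin φ₂) = -9.30888°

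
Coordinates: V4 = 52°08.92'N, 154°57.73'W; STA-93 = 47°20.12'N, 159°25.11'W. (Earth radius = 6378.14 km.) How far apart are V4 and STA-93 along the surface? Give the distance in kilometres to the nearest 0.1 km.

624.1 km

V4: φ = +52.14867°, λ = -154.96217°
STA-93: φ = +47.33533°, λ = -159.41850°
Δφ = -4.8133°,  Δλ = -4.4563°
a = sin²(Δφ/2) + cos φ₁ cos φ₂ sin²(Δλ/2) = 0.002392
c = 2·arcsin(√a) = 0.097853 rad = 5.6066°
d = R·c = 6378.14 × 0.097853 = 624.1 km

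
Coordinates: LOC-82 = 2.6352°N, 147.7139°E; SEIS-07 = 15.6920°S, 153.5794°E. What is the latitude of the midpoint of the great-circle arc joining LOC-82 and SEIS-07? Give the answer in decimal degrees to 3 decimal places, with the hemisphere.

Bx = cos φ₂ cos Δλ = 0.957689,  By = cos φ₂ sin Δλ = 0.098385
φₘ = atan2(sin φ₁ + sin φ₂, √((cos φ₁ + Bx)² + By²)) = -6.53688°
λₘ = λ₁ + atan2(By, cos φ₁ + Bx) = 150.59246°

6.537°S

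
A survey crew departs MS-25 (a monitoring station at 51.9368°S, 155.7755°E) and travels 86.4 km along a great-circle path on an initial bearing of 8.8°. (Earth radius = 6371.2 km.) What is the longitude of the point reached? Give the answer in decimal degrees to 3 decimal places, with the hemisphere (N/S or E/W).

155.965°E

δ = d/R = 86.4/6371.2 = 0.013561 rad
φ₂ = arcsin(sin φ₁ cos δ + cos φ₁ sin δ cos θ)
   = arcsin(-0.78733·0.99991 + 0.61653·0.01356·0.98823) = -51.16880°
λ₂ = λ₁ + atan2(sin θ sin δ cos φ₁, cos δ − sin φ₁ sin φ₂) = 155.96507°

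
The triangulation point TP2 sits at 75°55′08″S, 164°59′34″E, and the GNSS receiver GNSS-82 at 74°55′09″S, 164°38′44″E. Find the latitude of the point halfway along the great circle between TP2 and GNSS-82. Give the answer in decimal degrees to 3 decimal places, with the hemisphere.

75.419°S

TP2: φ = -75.91889°, λ = +164.99278°
GNSS-82: φ = -74.91917°, λ = +164.64556°
Bx = cos φ₂ cos Δλ = 0.260177,  By = cos φ₂ sin Δλ = -0.001577
φₘ = atan2(sin φ₁ + sin φ₂, √((cos φ₁ + Bx)² + By²)) = -75.41909°
λₘ = λ₁ + atan2(By, cos φ₁ + Bx) = 164.81334°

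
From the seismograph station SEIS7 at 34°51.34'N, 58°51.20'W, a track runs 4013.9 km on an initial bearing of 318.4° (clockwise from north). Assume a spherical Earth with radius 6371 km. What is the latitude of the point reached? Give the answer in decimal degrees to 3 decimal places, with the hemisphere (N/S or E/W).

SEIS7: φ = +34.85567°, λ = -58.85333°
δ = d/R = 4013.9/6371 = 0.630027 rad
φ₂ = arcsin(sin φ₁ cos δ + cos φ₁ sin δ cos θ)
   = arcsin(0.57151·0.80801 + 0.82059·0.58917·0.74780) = 55.41884°
λ₂ = λ₁ + atan2(sin θ sin δ cos φ₁, cos δ − sin φ₁ sin φ₂) = -102.41898°

55.419°N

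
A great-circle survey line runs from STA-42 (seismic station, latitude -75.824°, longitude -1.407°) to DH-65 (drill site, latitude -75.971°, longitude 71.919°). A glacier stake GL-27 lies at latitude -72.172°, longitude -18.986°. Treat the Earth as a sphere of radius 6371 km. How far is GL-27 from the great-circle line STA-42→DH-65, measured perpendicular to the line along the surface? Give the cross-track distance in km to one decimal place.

δ₁₃ = central angle STA-42→GL-27 = 0.105235 rad  (haversine)
θ₁₃ = bearing STA-42→GL-27 = 298.322°,  θ₁₂ = bearing STA-42→DH-65 = 126.232°
dₓₜ = R·arcsin(sin δ₁₃ · sin(θ₁₃ − θ₁₂)) = 6371·arcsin(0.10504·sin(172.090°)) = 92.100 km
|dₓₜ| = 92.100 km

92.1 km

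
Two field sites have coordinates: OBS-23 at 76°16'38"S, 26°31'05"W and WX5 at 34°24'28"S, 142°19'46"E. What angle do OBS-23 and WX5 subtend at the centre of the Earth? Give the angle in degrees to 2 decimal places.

69.09°

OBS-23: φ = -76.27722°, λ = -26.51806°
WX5: φ = -34.40778°, λ = +142.32944°
Δφ = 41.8694°,  Δλ = 168.8475°
a = sin²(Δφ/2) + cos φ₁ cos φ₂ sin²(Δλ/2) = 0.321537
c = 2·arcsin(√a) = 1.205821 rad = 69.0885°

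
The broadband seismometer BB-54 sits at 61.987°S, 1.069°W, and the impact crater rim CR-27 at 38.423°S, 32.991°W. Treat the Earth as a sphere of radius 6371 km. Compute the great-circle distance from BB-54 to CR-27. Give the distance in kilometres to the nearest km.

3400 km

Δφ = 23.5640°,  Δλ = -31.9220°
a = sin²(Δφ/2) + cos φ₁ cos φ₂ sin²(Δλ/2) = 0.069517
c = 2·arcsin(√a) = 0.533629 rad = 30.5747°
d = R·c = 6371 × 0.533629 = 3399.8 km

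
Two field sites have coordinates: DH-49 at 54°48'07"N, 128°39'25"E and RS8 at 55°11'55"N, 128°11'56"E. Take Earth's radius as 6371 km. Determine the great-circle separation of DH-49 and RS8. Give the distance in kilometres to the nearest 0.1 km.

DH-49: φ = +54.80194°, λ = +128.65694°
RS8: φ = +55.19861°, λ = +128.19889°
Δφ = 0.3967°,  Δλ = -0.4581°
a = sin²(Δφ/2) + cos φ₁ cos φ₂ sin²(Δλ/2) = 0.000017
c = 2·arcsin(√a) = 0.008304 rad = 0.4758°
d = R·c = 6371 × 0.008304 = 52.9 km

52.9 km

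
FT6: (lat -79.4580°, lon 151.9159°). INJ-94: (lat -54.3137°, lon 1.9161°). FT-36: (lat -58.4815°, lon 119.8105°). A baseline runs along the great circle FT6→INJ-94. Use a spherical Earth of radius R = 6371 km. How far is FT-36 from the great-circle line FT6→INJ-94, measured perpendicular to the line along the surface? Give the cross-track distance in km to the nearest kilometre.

δ₁₃ = central angle FT6→FT-36 = 0.405005 rad  (haversine)
θ₁₃ = bearing FT6→FT-36 = 315.159°,  θ₁₂ = bearing FT6→INJ-94 = 204.324°
dₓₜ = R·arcsin(sin δ₁₃ · sin(θ₁₃ − θ₁₂)) = 6371·arcsin(0.39402·sin(110.835°)) = 2402.724 km
|dₓₜ| = 2402.724 km

2403 km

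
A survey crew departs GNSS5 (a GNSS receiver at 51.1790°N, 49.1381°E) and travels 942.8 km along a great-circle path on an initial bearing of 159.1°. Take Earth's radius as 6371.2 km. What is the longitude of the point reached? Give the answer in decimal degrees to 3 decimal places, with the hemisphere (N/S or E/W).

δ = d/R = 942.8/6371.2 = 0.147978 rad
φ₂ = arcsin(sin φ₁ cos δ + cos φ₁ sin δ cos θ)
   = arcsin(0.77911·0.98907 + 0.62689·0.14744·-0.93420) = 43.17641°
λ₂ = λ₁ + atan2(sin θ sin δ cos φ₁, cos δ − sin φ₁ sin φ₂) = 53.27414°

53.274°E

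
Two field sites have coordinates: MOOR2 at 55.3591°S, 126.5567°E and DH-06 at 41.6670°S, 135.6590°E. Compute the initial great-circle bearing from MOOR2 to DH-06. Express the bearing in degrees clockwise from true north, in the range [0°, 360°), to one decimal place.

Δλ = 9.1023°
y = sin Δλ · cos φ₂ = 0.118177
x = cos φ₁ sin φ₂ − sin φ₁ cos φ₂ cos Δλ = 0.228965
θ = atan2(y, x) = 27.2999° → 27.2999° (mod 360°)

27.3°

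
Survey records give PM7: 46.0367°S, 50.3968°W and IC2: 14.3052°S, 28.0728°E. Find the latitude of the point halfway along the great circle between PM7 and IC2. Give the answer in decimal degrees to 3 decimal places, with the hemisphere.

36.642°S

Bx = cos φ₂ cos Δλ = 0.193690,  By = cos φ₂ sin Δλ = 0.949438
φₘ = atan2(sin φ₁ + sin φ₂, √((cos φ₁ + Bx)² + By²)) = -36.64174°
λₘ = λ₁ + atan2(By, cos φ₁ + Bx) = -3.47811°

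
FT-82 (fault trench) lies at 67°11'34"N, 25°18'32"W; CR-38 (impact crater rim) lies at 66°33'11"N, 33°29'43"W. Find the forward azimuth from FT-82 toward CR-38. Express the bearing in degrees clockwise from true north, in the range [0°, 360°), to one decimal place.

262.5°

FT-82: φ = +67.19278°, λ = -25.30889°
CR-38: φ = +66.55306°, λ = -33.49528°
Δλ = -8.1864°
y = sin Δλ · cos φ₂ = -0.056658
x = cos φ₁ sin φ₂ − sin φ₁ cos φ₂ cos Δλ = -0.007427
θ = atan2(y, x) = -97.4684° → 262.5316° (mod 360°)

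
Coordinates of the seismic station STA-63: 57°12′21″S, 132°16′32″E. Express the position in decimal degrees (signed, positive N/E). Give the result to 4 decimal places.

-57.2058°, +132.2756°

lat: 57.2058° S → -57.2058°
lon: 132.2756° E → +132.2756°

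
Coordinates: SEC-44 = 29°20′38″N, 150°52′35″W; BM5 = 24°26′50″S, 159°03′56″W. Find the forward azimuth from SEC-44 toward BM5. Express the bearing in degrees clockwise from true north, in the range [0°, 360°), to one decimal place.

SEC-44: φ = +29.34389°, λ = -150.87639°
BM5: φ = -24.44722°, λ = -159.06556°
Δλ = -8.1892°
y = sin Δλ · cos φ₂ = -0.129671
x = cos φ₁ sin φ₂ − sin φ₁ cos φ₂ cos Δλ = -0.802320
θ = atan2(y, x) = -170.8192° → 189.1808° (mod 360°)

189.2°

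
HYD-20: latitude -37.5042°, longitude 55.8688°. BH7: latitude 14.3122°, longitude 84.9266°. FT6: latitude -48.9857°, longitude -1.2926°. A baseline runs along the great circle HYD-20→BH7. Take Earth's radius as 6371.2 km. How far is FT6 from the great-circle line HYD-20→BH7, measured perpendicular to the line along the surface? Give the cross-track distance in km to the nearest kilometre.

1605 km

δ₁₃ = central angle HYD-20→FT6 = 0.735204 rad  (haversine)
θ₁₃ = bearing HYD-20→FT6 = 235.290°,  θ₁₂ = bearing HYD-20→BH7 = 33.472°
dₓₜ = R·arcsin(sin δ₁₃ · sin(θ₁₃ − θ₁₂)) = 6371.2·arcsin(0.67074·sin(201.818°)) = -1605.212 km
|dₓₜ| = 1605.212 km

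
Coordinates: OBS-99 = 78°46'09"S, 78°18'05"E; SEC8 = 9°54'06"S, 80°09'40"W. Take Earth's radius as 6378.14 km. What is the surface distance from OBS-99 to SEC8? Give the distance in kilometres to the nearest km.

10081 km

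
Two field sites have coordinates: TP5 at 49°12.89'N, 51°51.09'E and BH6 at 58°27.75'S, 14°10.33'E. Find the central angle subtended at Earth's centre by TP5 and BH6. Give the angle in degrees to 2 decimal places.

112.02°

TP5: φ = +49.21483°, λ = +51.85150°
BH6: φ = -58.46250°, λ = +14.17217°
Δφ = -107.6773°,  Δλ = -37.6793°
a = sin²(Δφ/2) + cos φ₁ cos φ₂ sin²(Δλ/2) = 0.687457
c = 2·arcsin(√a) = 1.955101 rad = 112.0190°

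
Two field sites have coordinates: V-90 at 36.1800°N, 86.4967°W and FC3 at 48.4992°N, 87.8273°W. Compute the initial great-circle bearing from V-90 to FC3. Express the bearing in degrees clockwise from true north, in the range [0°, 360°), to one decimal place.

Δλ = -1.3306°
y = sin Δλ · cos φ₂ = -0.015387
x = cos φ₁ sin φ₂ − sin φ₁ cos φ₂ cos Δλ = 0.213463
θ = atan2(y, x) = -4.1229° → 355.8771° (mod 360°)

355.9°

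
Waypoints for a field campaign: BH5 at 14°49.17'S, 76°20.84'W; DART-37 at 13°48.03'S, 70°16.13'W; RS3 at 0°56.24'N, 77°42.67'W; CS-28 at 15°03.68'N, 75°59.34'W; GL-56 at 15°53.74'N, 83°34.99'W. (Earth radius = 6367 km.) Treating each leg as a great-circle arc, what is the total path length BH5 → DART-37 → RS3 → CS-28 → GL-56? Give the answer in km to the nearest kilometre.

BH5: φ = -14.81950°, λ = -76.34733°
DART-37: φ = -13.80050°, λ = -70.26883°
RS3: φ = +0.93733°, λ = -77.71117°
CS-28: φ = +15.06133°, λ = -75.98900°
GL-56: φ = +15.89567°, λ = -83.58317°
BH5→DART-37: c = 0.104321 rad, d = 664.21 km
DART-37→RS3: c = 0.287626 rad, d = 1831.32 km
RS3→CS-28: c = 0.248291 rad, d = 1580.87 km
CS-28→GL-56: c = 0.128555 rad, d = 818.51 km
Total = 664.21 + 1831.32 + 1580.87 + 818.51 = 4894.91 km

4895 km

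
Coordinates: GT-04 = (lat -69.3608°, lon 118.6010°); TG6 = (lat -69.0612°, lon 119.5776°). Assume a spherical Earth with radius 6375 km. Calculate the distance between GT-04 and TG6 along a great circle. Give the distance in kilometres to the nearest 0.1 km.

51.0 km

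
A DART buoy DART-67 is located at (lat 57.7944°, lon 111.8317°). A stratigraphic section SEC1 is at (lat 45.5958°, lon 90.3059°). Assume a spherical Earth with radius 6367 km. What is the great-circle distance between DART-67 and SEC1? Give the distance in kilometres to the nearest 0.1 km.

1992.9 km

Δφ = -12.1986°,  Δλ = -21.5258°
a = sin²(Δφ/2) + cos φ₁ cos φ₂ sin²(Δλ/2) = 0.024295
c = 2·arcsin(√a) = 0.313011 rad = 17.9342°
d = R·c = 6367 × 0.313011 = 1992.9 km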